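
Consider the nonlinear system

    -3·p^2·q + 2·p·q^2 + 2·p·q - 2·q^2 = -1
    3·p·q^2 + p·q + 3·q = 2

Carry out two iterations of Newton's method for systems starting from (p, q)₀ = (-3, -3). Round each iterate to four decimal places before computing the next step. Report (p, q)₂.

(-1.1874, -1.1355)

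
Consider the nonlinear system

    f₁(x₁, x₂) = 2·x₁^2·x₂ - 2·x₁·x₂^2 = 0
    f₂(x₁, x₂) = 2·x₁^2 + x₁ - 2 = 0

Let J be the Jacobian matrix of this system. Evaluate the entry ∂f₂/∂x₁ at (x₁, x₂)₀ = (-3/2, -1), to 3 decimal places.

-5.000

∂f₂/∂x₁ = 4·x₁ + 1.
At (-3/2, -1) this is -5.000.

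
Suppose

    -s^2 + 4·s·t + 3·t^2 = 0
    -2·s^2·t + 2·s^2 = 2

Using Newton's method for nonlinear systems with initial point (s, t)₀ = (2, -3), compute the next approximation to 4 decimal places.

(1.3125, -2.0000)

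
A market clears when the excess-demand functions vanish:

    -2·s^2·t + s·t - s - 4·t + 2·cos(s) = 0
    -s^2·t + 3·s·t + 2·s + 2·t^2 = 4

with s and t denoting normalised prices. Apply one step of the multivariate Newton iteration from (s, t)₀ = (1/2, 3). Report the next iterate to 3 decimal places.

At (1/2, 3): F = (-10.74483, 18.750).
Jacobian J = [[-4·s·t + t - 2·sin(s) - 1, -2·s^2 + s - 4], [-2·s·t + 3·t + 2, -s^2 + 3·s + 4·t]].
At the point, J = [[-4.95885, -4.000], [8.000, 13.250]] (det J = -33.70478).
Solving J·Δ = −F gives Δ = (-1.999, -0.208).
Then the next iterate is (s, t)₁ = (-1.499, 2.792).

(-1.499, 2.792)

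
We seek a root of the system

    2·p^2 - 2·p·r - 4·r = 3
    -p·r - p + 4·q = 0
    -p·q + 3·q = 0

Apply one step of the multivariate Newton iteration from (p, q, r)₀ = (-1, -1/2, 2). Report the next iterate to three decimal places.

(-0.933, -0.008, -0.767)

At (-1, -1/2, 2): F = (-5.000, 1.000, -2.000).
Jacobian J = [[4·p - 2·r, 0, -2·p - 4], [-r - 1, 4, -p], [-q, -p + 3, 0]].
At the point, J = [[-8.000, 0.000, -2.000], [-3.000, 4.000, 1.000], [0.500, 4.000, 0.000]] (det J = 60.000).
Solving J·Δ = −F gives Δ = (0.067, 0.492, -2.767).
Then the next iterate is (p, q, r)₁ = (-0.933, -0.008, -0.767).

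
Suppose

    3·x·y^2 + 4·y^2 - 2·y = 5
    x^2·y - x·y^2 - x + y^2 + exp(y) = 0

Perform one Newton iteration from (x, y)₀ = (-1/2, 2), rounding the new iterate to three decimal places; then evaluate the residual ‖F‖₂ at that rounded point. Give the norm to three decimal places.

5.130

At (-1/2, 2): F = (1.000, 14.38906).
Jacobian J = [[3·y^2, 6·x·y + 8·y - 2], [2·x·y - y^2 - 1, x^2 - 2·x·y + 2·y + exp(y)]].
At the point, J = [[12.000, 8.000], [-7.000, 13.63906]] (det J = 219.66867).
Solving J·Δ = −F gives Δ = (0.462, -0.818).
Then the next iterate is (x, y)₁ = (-0.038, 1.182).
Re-evaluating at (-0.038, 1.182): F = (-1.93478, 4.75081), so ‖F‖₂ = 5.130.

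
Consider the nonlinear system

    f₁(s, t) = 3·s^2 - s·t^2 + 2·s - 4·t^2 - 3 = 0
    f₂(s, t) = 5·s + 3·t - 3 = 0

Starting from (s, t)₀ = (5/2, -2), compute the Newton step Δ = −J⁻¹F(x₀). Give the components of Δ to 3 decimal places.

At (5/2, -2): F = (-5.250, 3.500).
Jacobian J = [[6·s - t^2 + 2, -2·s·t - 8·t], [5, 3]].
At the point, J = [[13.000, 26.000], [5.000, 3.000]] (det J = -91.000).
Solving J·Δ = −F gives Δ = (-1.173, 0.788).

(-1.173, 0.788)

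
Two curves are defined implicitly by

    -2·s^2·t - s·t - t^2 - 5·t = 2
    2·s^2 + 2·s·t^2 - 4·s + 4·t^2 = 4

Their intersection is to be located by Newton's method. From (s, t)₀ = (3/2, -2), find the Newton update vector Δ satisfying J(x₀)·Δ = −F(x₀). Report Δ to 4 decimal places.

(-0.9022, 0.4814)

At (3/2, -2): F = (16.0000, 22.5000).
Jacobian J = [[-4·s·t - t, -2·s^2 - s - 2·t - 5], [4·s + 2·t^2 - 4, 4·s·t + 8·t]].
At the point, J = [[14.0000, -7.0000], [10.0000, -28.0000]] (det J = -322.0000).
Solving J·Δ = −F gives Δ = (-0.9022, 0.4814).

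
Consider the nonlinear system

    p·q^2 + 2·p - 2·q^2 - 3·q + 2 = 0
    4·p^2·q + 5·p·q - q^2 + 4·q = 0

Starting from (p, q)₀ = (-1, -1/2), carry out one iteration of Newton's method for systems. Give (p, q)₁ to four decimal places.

(-1.3333, 0.0625)

At (-1, -1/2): F = (0.7500, -1.7500).
Jacobian J = [[q^2 + 2, 2·p·q - 4·q - 3], [8·p·q + 5·q, 4·p^2 + 5·p - 2·q + 4]].
At the point, J = [[2.2500, 0.0000], [1.5000, 4.0000]] (det J = 9.0000).
Solving J·Δ = −F gives Δ = (-0.3333, 0.5625).
Then the next iterate is (p, q)₁ = (-1.3333, 0.0625).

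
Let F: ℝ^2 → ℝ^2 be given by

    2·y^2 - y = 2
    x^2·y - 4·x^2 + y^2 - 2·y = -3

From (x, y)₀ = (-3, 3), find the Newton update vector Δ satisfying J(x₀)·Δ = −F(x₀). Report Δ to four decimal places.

At (-3, 3): F = (13.0000, -3.0000).
Jacobian J = [[0, 4·y - 1], [2·x·y - 8·x, x^2 + 2·y - 2]].
At the point, J = [[0.0000, 11.0000], [6.0000, 13.0000]] (det J = -66.0000).
Solving J·Δ = −F gives Δ = (3.0606, -1.1818).

(3.0606, -1.1818)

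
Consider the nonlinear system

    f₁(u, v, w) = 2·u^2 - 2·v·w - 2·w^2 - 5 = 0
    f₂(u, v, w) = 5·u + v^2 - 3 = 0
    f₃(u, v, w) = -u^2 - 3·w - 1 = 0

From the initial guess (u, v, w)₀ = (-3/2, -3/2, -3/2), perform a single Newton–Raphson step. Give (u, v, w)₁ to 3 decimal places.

At (-3/2, -3/2, -3/2): F = (-9.500, -8.250, 1.250).
Jacobian J = [[4·u, -2·w, -2·v - 4·w], [5, 2·v, 0], [-2·u, 0, -3]].
At the point, J = [[-6.000, 3.000, 9.000], [5.000, -3.000, 0.000], [3.000, 0.000, -3.000]] (det J = 72.000).
Solving J·Δ = −F gives Δ = (1.750, 0.167, 2.167).
Then the next iterate is (u, v, w)₁ = (0.250, -1.333, 0.667).

(0.250, -1.333, 0.667)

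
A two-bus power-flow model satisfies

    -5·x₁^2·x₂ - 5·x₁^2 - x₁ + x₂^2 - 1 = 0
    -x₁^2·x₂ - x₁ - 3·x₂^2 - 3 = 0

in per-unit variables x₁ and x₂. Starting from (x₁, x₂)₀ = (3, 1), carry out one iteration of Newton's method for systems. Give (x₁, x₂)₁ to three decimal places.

(1.989, 0.272)

At (3, 1): F = (-93.000, -18.000).
Jacobian J = [[-10·x₁·x₂ - 10·x₁ - 1, -5·x₁^2 + 2·x₂], [-2·x₁·x₂ - 1, -x₁^2 - 6·x₂]].
At the point, J = [[-61.000, -43.000], [-7.000, -15.000]] (det J = 614.000).
Solving J·Δ = −F gives Δ = (-1.011, -0.728).
Then the next iterate is (x₁, x₂)₁ = (1.989, 0.272).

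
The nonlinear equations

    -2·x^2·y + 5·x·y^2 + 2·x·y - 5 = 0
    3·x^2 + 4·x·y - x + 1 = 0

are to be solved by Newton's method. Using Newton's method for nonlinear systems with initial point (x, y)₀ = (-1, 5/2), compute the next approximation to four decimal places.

(-0.5918, 1.5561)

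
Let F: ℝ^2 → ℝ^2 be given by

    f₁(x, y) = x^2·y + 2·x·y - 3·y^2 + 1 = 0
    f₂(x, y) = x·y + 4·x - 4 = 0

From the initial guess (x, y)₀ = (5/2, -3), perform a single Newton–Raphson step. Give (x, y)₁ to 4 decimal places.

At (5/2, -3): F = (-59.7500, -1.5000).
Jacobian J = [[2·x·y + 2·y, x^2 + 2·x - 6·y], [y + 4, x]].
At the point, J = [[-21.0000, 29.2500], [1.0000, 2.5000]] (det J = -81.7500).
Solving J·Δ = −F gives Δ = (-1.2905, 1.1162).
Then the next iterate is (x, y)₁ = (1.2095, -1.8838).

(1.2095, -1.8838)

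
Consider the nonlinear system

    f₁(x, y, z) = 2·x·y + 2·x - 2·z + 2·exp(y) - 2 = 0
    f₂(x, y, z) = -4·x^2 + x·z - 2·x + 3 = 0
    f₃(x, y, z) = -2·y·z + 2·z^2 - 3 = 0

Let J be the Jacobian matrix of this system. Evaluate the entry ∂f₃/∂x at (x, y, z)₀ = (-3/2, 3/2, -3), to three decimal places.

0.000

∂f₃/∂x = 0.
At (-3/2, 3/2, -3) this is 0.000.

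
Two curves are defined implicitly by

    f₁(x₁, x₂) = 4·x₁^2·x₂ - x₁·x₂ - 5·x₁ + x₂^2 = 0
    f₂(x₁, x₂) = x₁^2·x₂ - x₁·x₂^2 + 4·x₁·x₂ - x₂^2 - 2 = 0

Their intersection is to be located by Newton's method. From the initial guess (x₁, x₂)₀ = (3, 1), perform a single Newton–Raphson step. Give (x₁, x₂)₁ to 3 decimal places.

At (3, 1): F = (19.000, 15.000).
Jacobian J = [[8·x₁·x₂ - x₂ - 5, 4·x₁^2 - x₁ + 2·x₂], [2·x₁·x₂ - x₂^2 + 4·x₂, x₁^2 - 2·x₁·x₂ + 4·x₁ - 2·x₂]].
At the point, J = [[18.000, 35.000], [9.000, 13.000]] (det J = -81.000).
Solving J·Δ = −F gives Δ = (-3.432, 1.222).
Then the next iterate is (x₁, x₂)₁ = (-0.432, 2.222).

(-0.432, 2.222)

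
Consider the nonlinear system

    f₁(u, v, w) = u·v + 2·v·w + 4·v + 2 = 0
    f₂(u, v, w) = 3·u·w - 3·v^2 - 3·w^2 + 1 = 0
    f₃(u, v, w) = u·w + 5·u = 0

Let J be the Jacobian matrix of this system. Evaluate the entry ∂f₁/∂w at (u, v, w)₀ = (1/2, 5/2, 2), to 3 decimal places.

5.000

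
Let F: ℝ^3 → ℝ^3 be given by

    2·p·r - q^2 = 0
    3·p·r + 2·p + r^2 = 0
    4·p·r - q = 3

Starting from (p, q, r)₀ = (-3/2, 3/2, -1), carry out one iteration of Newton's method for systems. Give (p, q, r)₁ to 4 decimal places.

(-1.7625, 1.5000, -0.5750)

At (-3/2, 3/2, -1): F = (0.7500, 2.5000, 1.5000).
Jacobian J = [[2·r, -2·q, 2·p], [3·r + 2, 0, 3·p + 2·r], [4·r, -1, 4·p]].
At the point, J = [[-2.0000, -3.0000, -3.0000], [-1.0000, 0.0000, -6.5000], [-4.0000, -1.0000, -6.0000]] (det J = -50.0000).
Solving J·Δ = −F gives Δ = (-0.2625, 0.0000, 0.4250).
Then the next iterate is (p, q, r)₁ = (-1.7625, 1.5000, -0.5750).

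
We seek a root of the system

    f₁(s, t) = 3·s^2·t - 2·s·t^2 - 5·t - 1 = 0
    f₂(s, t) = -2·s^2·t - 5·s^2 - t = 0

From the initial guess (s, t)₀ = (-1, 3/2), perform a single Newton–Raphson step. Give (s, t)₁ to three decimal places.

(0.553, 6.617)

At (-1, 3/2): F = (0.500, -9.500).
Jacobian J = [[6·s·t - 2·t^2, 3·s^2 - 4·s·t - 5], [-4·s·t - 10·s, -2·s^2 - 1]].
At the point, J = [[-13.500, 4.000], [16.000, -3.000]] (det J = -23.500).
Solving J·Δ = −F gives Δ = (1.553, 5.117).
Then the next iterate is (s, t)₁ = (0.553, 6.617).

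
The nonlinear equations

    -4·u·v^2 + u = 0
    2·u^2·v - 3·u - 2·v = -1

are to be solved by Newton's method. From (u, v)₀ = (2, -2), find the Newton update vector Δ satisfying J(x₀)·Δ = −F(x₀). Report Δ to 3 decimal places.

At (2, -2): F = (-30.000, -17.000).
Jacobian J = [[-4·v^2 + 1, -8·u·v], [4·u·v - 3, 2·u^2 - 2]].
At the point, J = [[-15.000, 32.000], [-19.000, 6.000]] (det J = 518.000).
Solving J·Δ = −F gives Δ = (-0.703, 0.608).

(-0.703, 0.608)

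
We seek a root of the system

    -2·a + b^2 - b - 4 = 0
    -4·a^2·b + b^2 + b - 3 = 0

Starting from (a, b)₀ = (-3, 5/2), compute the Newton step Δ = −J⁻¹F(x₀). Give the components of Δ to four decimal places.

(0.9139, -0.9806)

At (-3, 5/2): F = (5.7500, -84.2500).
Jacobian J = [[-2, 2·b - 1], [-8·a·b, -4·a^2 + 2·b + 1]].
At the point, J = [[-2.0000, 4.0000], [60.0000, -30.0000]] (det J = -180.0000).
Solving J·Δ = −F gives Δ = (0.9139, -0.9806).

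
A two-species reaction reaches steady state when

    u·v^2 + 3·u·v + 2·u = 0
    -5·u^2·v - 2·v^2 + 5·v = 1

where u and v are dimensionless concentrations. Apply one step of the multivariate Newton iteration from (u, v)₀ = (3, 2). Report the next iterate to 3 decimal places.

At (3, 2): F = (36.000, -89.000).
Jacobian J = [[v^2 + 3·v + 2, 2·u·v + 3·u], [-10·u·v, -5·u^2 - 4·v + 5]].
At the point, J = [[12.000, 21.000], [-60.000, -48.000]] (det J = 684.000).
Solving J·Δ = −F gives Δ = (-0.206, -1.596).
Then the next iterate is (u, v)₁ = (2.794, 0.404).

(2.794, 0.404)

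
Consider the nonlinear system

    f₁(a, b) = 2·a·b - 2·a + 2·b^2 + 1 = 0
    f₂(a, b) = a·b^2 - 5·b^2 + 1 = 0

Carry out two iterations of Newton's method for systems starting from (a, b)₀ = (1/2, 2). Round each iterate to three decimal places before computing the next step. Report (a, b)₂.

(-3.544, 0.226)

At (1/2, 2): F = (10.000, -17.000).
Jacobian J = [[2·b - 2, 2·a + 4·b], [b^2, 2·a·b - 10·b]].
At the point, J = [[2.000, 9.000], [4.000, -18.000]] (det J = -72.000).
Solving J·Δ = −F gives Δ = (-0.375, -1.028).
Then the next iterate is (a, b)₁ = (0.125, 0.972).
Round to (0.125, 0.972) and repeat: F = (2.88257, -3.60582), J = [[-0.056, 4.138], [0.94478, -9.477]].
Δ = (-3.669, -0.746), so (a, b)₂ = (-3.544, 0.226).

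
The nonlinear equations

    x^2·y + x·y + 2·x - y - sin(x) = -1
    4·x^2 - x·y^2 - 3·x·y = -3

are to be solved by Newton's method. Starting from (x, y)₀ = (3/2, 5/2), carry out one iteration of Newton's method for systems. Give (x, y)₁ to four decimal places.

At (3/2, 5/2): F = (9.877505, -8.6250).
Jacobian J = [[2·x·y + y - cos(x) + 2, x^2 + x - 1], [8·x - y^2 - 3·y, -2·x·y - 3·x]].
At the point, J = [[11.929263, 2.7500], [-1.7500, -12.0000]] (det J = -138.338654).
Solving J·Δ = −F gives Δ = (-0.6854, -0.6188).
Then the next iterate is (x, y)₁ = (0.8146, 1.8812).

(0.8146, 1.8812)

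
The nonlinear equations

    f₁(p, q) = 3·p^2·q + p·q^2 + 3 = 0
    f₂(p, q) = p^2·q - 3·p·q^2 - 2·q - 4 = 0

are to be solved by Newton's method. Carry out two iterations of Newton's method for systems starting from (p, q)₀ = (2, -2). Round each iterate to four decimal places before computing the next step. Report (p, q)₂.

(1.5844, -0.1352)

At (2, -2): F = (-13.0000, -32.0000).
Jacobian J = [[6·p·q + q^2, 3·p^2 + 2·p·q], [2·p·q - 3·q^2, p^2 - 6·p·q - 2]].
At the point, J = [[-20.0000, 4.0000], [-20.0000, 26.0000]] (det J = -440.0000).
Solving J·Δ = −F gives Δ = (-0.4773, 0.8636).
Then the next iterate is (p, q)₁ = (1.5227, -1.1364).
Round to (1.5227, -1.1364) and repeat: F = (-2.938201, -10.261341), J = [[-9.090973, 3.495053], [-7.335007, 10.700993]].
Δ = (0.0617, 1.0012), so (p, q)₂ = (1.5844, -0.1352).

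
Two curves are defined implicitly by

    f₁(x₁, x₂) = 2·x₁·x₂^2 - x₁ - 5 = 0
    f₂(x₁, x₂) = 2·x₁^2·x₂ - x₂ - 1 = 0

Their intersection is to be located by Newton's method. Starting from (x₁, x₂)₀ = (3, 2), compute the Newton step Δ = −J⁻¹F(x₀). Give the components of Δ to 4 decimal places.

(-1.1379, -0.3348)

At (3, 2): F = (16.0000, 33.0000).
Jacobian J = [[2·x₂^2 - 1, 4·x₁·x₂], [4·x₁·x₂, 2·x₁^2 - 1]].
At the point, J = [[7.0000, 24.0000], [24.0000, 17.0000]] (det J = -457.0000).
Solving J·Δ = −F gives Δ = (-1.1379, -0.3348).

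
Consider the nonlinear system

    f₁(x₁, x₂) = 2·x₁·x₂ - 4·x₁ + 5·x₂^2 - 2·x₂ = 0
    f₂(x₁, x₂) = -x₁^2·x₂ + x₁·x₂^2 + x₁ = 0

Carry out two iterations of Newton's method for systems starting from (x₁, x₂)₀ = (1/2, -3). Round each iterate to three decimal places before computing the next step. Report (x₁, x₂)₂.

At (1/2, -3): F = (46.000, 5.750).
Jacobian J = [[2·x₂ - 4, 2·x₁ + 10·x₂ - 2], [-2·x₁·x₂ + x₂^2 + 1, -x₁^2 + 2·x₁·x₂]].
At the point, J = [[-10.000, -31.000], [13.000, -3.250]] (det J = 435.500).
Solving J·Δ = −F gives Δ = (-0.066, 1.505).
Then the next iterate is (x₁, x₂)₁ = (0.434, -1.495).
Round to (0.434, -1.495) and repeat: F = (11.13147, 1.68559), J = [[-6.990, -16.082], [4.53269, -1.48602]].
Δ = (-0.127, 0.747), so (x₁, x₂)₂ = (0.307, -0.748).

(0.307, -0.748)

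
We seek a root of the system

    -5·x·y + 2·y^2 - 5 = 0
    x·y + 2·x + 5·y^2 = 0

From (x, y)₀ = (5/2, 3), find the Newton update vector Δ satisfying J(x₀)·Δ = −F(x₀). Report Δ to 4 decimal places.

At (5/2, 3): F = (-24.5000, 57.5000).
Jacobian J = [[-5·y, -5·x + 4·y], [y + 2, x + 10·y]].
At the point, J = [[-15.0000, -0.5000], [5.0000, 32.5000]] (det J = -485.0000).
Solving J·Δ = −F gives Δ = (-1.5825, -1.5258).

(-1.5825, -1.5258)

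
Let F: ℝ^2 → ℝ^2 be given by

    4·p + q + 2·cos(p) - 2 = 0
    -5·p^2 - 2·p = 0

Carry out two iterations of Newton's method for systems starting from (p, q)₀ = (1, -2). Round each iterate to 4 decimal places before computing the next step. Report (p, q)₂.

At (1, -2): F = (1.080605, -7.0000).
Jacobian J = [[-2·sin(p) + 4, 1], [-10·p - 2, 0]].
At the point, J = [[2.317058, 1.0000], [-12.0000, 0.0000]] (det J = 12.0000).
Solving J·Δ = −F gives Δ = (-0.5833, 0.2710).
Then the next iterate is (p, q)₁ = (0.4167, -1.7290).
Round to (0.4167, -1.7290) and repeat: F = (-0.233341, -1.701594), J = [[3.190510, 1.0000], [-6.1670, 0.0000]].
Δ = (-0.2759, 1.1137), so (p, q)₂ = (0.1408, -0.6153).

(0.1408, -0.6153)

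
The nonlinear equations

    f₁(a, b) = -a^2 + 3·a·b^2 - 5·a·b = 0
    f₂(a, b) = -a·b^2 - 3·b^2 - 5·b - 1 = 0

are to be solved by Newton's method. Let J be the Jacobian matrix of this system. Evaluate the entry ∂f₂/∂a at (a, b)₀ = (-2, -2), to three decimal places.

∂f₂/∂a = -b^2.
At (-2, -2) this is -4.000.

-4.000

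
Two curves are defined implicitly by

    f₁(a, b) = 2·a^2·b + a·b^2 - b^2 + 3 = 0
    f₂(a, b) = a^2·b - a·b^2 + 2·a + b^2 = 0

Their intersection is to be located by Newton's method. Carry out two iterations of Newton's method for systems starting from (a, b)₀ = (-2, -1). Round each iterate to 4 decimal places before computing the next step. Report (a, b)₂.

At (-2, -1): F = (-8.0000, -5.0000).
Jacobian J = [[4·a·b + b^2, 2·a^2 + 2·a·b - 2·b], [2·a·b - b^2 + 2, a^2 - 2·a·b + 2·b]].
At the point, J = [[9.0000, 14.0000], [5.0000, -2.0000]] (det J = -88.0000).
Solving J·Δ = −F gives Δ = (0.9773, -0.0568).
Then the next iterate is (a, b)₁ = (-1.0227, -1.0568).
Round to (-1.0227, -1.0568) and repeat: F = (-1.469651, -0.891719), J = [[5.439984, 6.367009], [3.044752, -3.229263]].
Δ = (0.2821, -0.0102), so (a, b)₂ = (-0.7406, -1.0670).

(-0.7406, -1.0670)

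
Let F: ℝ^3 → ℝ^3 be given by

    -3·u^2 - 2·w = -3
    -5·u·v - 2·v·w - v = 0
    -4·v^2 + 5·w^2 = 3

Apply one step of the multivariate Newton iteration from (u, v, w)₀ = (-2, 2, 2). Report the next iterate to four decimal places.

At (-2, 2, 2): F = (-13.0000, 10.0000, 1.0000).
Jacobian J = [[-6·u, 0, -2], [-5·v, -5·u - 2·w - 1, -2·v], [0, -8·v, 10·w]].
At the point, J = [[12.0000, 0.0000, -2.0000], [-10.0000, 5.0000, -4.0000], [0.0000, -16.0000, 20.0000]] (det J = 112.0000).
Solving J·Δ = −F gives Δ = (1.2321, 1.1786, 0.8929).
Then the next iterate is (u, v, w)₁ = (-0.7679, 3.1786, 2.8929).

(-0.7679, 3.1786, 2.8929)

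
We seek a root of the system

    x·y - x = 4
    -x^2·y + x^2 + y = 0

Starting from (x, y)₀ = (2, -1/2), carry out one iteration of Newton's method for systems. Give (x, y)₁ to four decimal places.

(3.3333, 4.0000)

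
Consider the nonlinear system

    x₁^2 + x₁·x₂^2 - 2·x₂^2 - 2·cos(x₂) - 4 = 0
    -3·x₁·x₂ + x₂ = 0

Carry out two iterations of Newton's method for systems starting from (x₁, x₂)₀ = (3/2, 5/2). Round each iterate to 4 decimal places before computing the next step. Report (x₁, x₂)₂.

(2.7489, 0.0029)

At (3/2, 5/2): F = (-3.272713, -8.7500).
Jacobian J = [[2·x₁ + x₂^2, 2·x₁·x₂ - 4·x₂ + 2·sin(x₂)], [-3·x₂, -3·x₁ + 1]].
At the point, J = [[9.2500, -1.303056], [-7.5000, -3.5000]] (det J = -42.147918).
Solving J·Δ = −F gives Δ = (0.0013, -2.5027).
Then the next iterate is (x₁, x₂)₁ = (1.5013, -0.0027).
Round to (1.5013, -0.0027) and repeat: F = (-3.746095, 0.009461), J = [[3.002607, -0.002707], [0.0081, -3.5039]].
Δ = (1.2476, 0.0056), so (x₁, x₂)₂ = (2.7489, 0.0029).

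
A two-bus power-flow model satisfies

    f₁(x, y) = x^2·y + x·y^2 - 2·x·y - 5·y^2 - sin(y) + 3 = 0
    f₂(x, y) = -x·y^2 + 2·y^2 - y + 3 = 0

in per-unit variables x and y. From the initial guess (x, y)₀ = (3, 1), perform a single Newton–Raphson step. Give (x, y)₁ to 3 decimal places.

At (3, 1): F = (3.15853, 1.000).
Jacobian J = [[2·x·y + y^2 - 2·y, x^2 + 2·x·y - 2·x - 10·y - cos(y)], [-y^2, -2·x·y + 4·y - 1]].
At the point, J = [[5.000, -1.54030], [-1.000, -3.000]] (det J = -16.54030).
Solving J·Δ = −F gives Δ = (-0.480, 0.493).
Then the next iterate is (x, y)₁ = (2.520, 1.493).

(2.520, 1.493)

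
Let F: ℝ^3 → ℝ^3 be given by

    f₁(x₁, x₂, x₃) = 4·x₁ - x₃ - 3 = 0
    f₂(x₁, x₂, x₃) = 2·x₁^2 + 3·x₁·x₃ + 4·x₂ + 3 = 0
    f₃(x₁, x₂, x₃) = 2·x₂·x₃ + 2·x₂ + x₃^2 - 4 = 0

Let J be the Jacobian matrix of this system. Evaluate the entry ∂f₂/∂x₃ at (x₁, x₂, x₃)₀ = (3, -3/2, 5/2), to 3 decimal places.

∂f₂/∂x₃ = 3·x₁.
At (3, -3/2, 5/2) this is 9.000.

9.000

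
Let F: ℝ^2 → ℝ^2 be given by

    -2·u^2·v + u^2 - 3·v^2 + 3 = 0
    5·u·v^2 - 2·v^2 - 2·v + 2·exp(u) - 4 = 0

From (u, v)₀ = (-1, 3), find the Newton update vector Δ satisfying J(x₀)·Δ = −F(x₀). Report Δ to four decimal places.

At (-1, 3): F = (-29.0000, -72.264241).
Jacobian J = [[-4·u·v + 2·u, -2·u^2 - 6·v], [5·v^2 + 2·exp(u), 10·u·v - 4·v - 2]].
At the point, J = [[10.0000, -20.0000], [45.735759, -44.0000]] (det J = 474.715178).
Solving J·Δ = −F gives Δ = (0.3566, -1.2717).

(0.3566, -1.2717)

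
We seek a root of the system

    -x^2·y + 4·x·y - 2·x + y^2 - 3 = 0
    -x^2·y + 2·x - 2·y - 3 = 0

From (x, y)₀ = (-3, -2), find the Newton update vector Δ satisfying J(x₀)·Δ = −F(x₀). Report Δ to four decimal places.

(-26.7500, 25.5000)

At (-3, -2): F = (49.0000, 13.0000).
Jacobian J = [[-2·x·y + 4·y - 2, -x^2 + 4·x + 2·y], [-2·x·y + 2, -x^2 - 2]].
At the point, J = [[-22.0000, -25.0000], [-10.0000, -11.0000]] (det J = -8.0000).
Solving J·Δ = −F gives Δ = (-26.7500, 25.5000).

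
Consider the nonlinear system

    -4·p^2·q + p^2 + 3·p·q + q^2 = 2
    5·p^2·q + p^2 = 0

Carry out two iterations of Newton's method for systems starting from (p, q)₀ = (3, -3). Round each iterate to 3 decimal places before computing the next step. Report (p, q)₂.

(1.758, -0.805)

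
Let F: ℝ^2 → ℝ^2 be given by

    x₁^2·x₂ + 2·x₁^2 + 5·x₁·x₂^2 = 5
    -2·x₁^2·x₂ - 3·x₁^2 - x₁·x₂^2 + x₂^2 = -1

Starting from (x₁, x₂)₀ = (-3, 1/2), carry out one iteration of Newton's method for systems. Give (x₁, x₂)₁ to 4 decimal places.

(-1.8164, 0.0793)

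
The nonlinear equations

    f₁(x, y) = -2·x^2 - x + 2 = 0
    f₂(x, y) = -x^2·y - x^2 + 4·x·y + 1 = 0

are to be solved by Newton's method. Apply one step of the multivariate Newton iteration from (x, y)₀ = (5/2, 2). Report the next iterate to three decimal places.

At (5/2, 2): F = (-13.000, 2.250).
Jacobian J = [[-4·x - 1, 0], [-2·x·y - 2·x + 4·y, -x^2 + 4·x]].
At the point, J = [[-11.000, 0.000], [-7.000, 3.750]] (det J = -41.250).
Solving J·Δ = −F gives Δ = (-1.182, -2.806).
Then the next iterate is (x, y)₁ = (1.318, -0.806).

(1.318, -0.806)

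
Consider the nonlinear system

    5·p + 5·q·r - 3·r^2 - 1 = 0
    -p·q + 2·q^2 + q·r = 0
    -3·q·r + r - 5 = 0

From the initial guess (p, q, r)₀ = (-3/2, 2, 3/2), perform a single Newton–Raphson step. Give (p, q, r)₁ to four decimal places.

At (-3/2, 2, 3/2): F = (-0.2500, 14.0000, -12.5000).
Jacobian J = [[5, 5·r, 5·q - 6·r], [-q, -p + 4·q + r, q], [0, -3·r, -3·q + 1]].
At the point, J = [[5.0000, 7.5000, 1.0000], [-2.0000, 11.0000, 2.0000], [0.0000, -4.5000, -5.0000]] (det J = -296.0000).
Solving J·Δ = −F gives Δ = (1.4307, -0.6672, -1.8995).
Then the next iterate is (p, q, r)₁ = (-0.0693, 1.3328, -0.3995).

(-0.0693, 1.3328, -0.3995)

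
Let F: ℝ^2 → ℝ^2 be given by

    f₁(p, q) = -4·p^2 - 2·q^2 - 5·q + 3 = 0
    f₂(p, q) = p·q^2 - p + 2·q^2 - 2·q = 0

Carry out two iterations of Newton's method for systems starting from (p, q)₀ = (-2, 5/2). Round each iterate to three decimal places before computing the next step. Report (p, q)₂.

At (-2, 5/2): F = (-38.000, -3.000).
Jacobian J = [[-8·p, -4·q - 5], [q^2 - 1, 2·p·q + 4·q - 2]].
At the point, J = [[16.000, -15.000], [5.250, -2.000]] (det J = 46.750).
Solving J·Δ = −F gives Δ = (-0.663, -3.241).
Then the next iterate is (p, q)₁ = (-2.663, -0.741).
Round to (-2.663, -0.741) and repeat: F = (-22.75944, 3.78096), J = [[21.304, -2.036], [-0.45092, -1.01743]].
Δ = (1.366, 3.111), so (p, q)₂ = (-1.297, 2.370).

(-1.297, 2.370)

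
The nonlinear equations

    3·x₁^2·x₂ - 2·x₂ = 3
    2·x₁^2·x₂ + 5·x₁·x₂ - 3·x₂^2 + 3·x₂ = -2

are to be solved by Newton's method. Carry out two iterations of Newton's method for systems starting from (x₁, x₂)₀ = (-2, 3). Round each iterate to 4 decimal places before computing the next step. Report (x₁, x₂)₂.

(-1.4653, 0.9501)

At (-2, 3): F = (27.0000, -22.0000).
Jacobian J = [[6·x₁·x₂, 3·x₁^2 - 2], [4·x₁·x₂ + 5·x₂, 2·x₁^2 + 5·x₁ - 6·x₂ + 3]].
At the point, J = [[-36.0000, 10.0000], [-9.0000, -17.0000]] (det J = 702.0000).
Solving J·Δ = −F gives Δ = (0.3405, -1.4744).
Then the next iterate is (x₁, x₂)₁ = (-1.6595, 1.5256).
Round to (-1.6595, 1.5256) and repeat: F = (6.553034, -4.661410), J = [[-15.190399, 6.261821], [-2.498933, -8.943220]].
Δ = (0.1942, -0.5755), so (x₁, x₂)₂ = (-1.4653, 0.9501).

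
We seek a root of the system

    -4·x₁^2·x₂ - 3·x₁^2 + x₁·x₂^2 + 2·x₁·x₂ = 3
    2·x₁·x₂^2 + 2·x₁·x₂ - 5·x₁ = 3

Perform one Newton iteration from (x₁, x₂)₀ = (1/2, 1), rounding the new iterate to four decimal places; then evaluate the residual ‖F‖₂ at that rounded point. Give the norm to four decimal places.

At (1/2, 1): F = (-3.2500, -3.5000).
Jacobian J = [[-8·x₁·x₂ - 6·x₁ + x₂^2 + 2·x₂, -4·x₁^2 + 2·x₁·x₂ + 2·x₁], [2·x₂^2 + 2·x₂ - 5, 4·x₁·x₂ + 2·x₁]].
At the point, J = [[-4.0000, 1.0000], [-1.0000, 3.0000]] (det J = -11.0000).
Solving J·Δ = −F gives Δ = (-0.5682, 0.9773).
Then the next iterate is (x₁, x₂)₁ = (-0.0682, 1.9773).
Re-evaluating at (-0.0682, 1.9773): F = (-3.587088, -3.461989), so ‖F‖₂ = 4.9852.

4.9852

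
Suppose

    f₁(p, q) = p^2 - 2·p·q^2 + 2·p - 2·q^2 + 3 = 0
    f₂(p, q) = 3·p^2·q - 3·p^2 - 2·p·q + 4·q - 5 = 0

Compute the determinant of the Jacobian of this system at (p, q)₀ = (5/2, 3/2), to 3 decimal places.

J = [[2·p - 2·q^2 + 2, -4·p·q - 4·q], [6·p·q - 6·p - 2·q, 3·p^2 - 2·p + 4]].
At the point, J = [[2.500, -21.000], [4.500, 17.750]].
det J = 138.875.

138.875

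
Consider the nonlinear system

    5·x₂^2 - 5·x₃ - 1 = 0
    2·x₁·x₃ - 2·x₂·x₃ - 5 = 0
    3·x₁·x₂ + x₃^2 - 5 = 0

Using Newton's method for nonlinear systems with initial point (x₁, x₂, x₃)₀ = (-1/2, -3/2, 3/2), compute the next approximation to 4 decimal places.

(-0.2250, -1.5083, 2.0750)

At (-1/2, -3/2, 3/2): F = (2.7500, -2.0000, -0.5000).
Jacobian J = [[0, 10·x₂, -5], [2·x₃, -2·x₃, 2·x₁ - 2·x₂], [3·x₂, 3·x₁, 2·x₃]].
At the point, J = [[0.0000, -15.0000, -5.0000], [3.0000, -3.0000, 2.0000], [-4.5000, -1.5000, 3.0000]] (det J = 360.0000).
Solving J·Δ = −F gives Δ = (0.2750, -0.0083, 0.5750).
Then the next iterate is (x₁, x₂, x₃)₁ = (-0.2250, -1.5083, 2.0750).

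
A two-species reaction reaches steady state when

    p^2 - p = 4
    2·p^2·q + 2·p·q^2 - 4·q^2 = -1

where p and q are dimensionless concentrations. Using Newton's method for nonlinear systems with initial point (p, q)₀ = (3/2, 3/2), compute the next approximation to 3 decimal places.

(3.125, -16.792)

At (3/2, 3/2): F = (-3.250, 5.500).
Jacobian J = [[2·p - 1, 0], [4·p·q + 2·q^2, 2·p^2 + 4·p·q - 8·q]].
At the point, J = [[2.000, 0.000], [13.500, 1.500]] (det J = 3.000).
Solving J·Δ = −F gives Δ = (1.625, -18.292).
Then the next iterate is (p, q)₁ = (3.125, -16.792).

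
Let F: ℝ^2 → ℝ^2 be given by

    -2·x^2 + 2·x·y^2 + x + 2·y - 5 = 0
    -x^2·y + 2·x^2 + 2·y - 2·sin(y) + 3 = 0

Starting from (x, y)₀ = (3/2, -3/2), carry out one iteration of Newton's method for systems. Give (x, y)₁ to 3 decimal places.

(0.540, -2.039)

At (3/2, -3/2): F = (-4.250, 9.86999).
Jacobian J = [[-4·x + 2·y^2 + 1, 4·x·y + 2], [-2·x·y + 4·x, -x^2 - 2·cos(y) + 2]].
At the point, J = [[-0.500, -7.000], [10.500, -0.39147]] (det J = 73.69574).
Solving J·Δ = −F gives Δ = (-0.960, -0.539).
Then the next iterate is (x, y)₁ = (0.540, -2.039).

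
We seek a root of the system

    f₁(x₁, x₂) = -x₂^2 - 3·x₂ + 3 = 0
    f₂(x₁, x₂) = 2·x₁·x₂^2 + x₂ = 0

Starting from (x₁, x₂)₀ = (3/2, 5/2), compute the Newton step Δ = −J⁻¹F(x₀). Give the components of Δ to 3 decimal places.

At (3/2, 5/2): F = (-10.750, 21.250).
Jacobian J = [[0, -2·x₂ - 3], [2·x₂^2, 4·x₁·x₂ + 1]].
At the point, J = [[0.000, -8.000], [12.500, 16.000]] (det J = 100.000).
Solving J·Δ = −F gives Δ = (0.020, -1.344).

(0.020, -1.344)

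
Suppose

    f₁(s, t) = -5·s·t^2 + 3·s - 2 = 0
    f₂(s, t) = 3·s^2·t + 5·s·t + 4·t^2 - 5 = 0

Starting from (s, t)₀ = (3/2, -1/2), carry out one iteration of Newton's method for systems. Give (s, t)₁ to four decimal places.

At (3/2, -1/2): F = (0.6250, -11.1250).
Jacobian J = [[-5·t^2 + 3, -10·s·t], [6·s·t + 5·t, 3·s^2 + 5·s + 8·t]].
At the point, J = [[1.7500, 7.5000], [-7.0000, 10.2500]] (det J = 70.4375).
Solving J·Δ = −F gives Δ = (-1.2755, 0.2143).
Then the next iterate is (s, t)₁ = (0.2245, -0.2857).

(0.2245, -0.2857)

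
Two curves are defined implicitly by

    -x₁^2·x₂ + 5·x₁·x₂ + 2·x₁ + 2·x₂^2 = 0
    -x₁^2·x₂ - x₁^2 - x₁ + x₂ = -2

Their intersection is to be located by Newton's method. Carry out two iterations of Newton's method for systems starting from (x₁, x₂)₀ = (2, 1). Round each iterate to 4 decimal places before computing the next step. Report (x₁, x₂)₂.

(1.2387, -0.4920)

At (2, 1): F = (12.0000, -7.0000).
Jacobian J = [[-2·x₁·x₂ + 5·x₂ + 2, -x₁^2 + 5·x₁ + 4·x₂], [-2·x₁·x₂ - 2·x₁ - 1, -x₁^2 + 1]].
At the point, J = [[3.0000, 10.0000], [-9.0000, -3.0000]] (det J = 81.0000).
Solving J·Δ = −F gives Δ = (-0.4198, -1.0741).
Then the next iterate is (x₁, x₂)₁ = (1.5802, -0.0741).
Round to (1.5802, -0.0741) and repeat: F = (2.770948, -1.966302), J = [[1.863686, 5.107568], [-3.926214, -1.497032]].
Δ = (-0.3415, -0.4179), so (x₁, x₂)₂ = (1.2387, -0.4920).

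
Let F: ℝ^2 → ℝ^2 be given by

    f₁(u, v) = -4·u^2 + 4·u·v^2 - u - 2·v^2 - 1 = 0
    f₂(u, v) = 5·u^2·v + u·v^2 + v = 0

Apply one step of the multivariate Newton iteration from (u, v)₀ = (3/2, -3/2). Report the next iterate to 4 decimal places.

At (3/2, -3/2): F = (-2.5000, -15.0000).
Jacobian J = [[-8·u + 4·v^2 - 1, 8·u·v - 4·v], [10·u·v + v^2, 5·u^2 + 2·u·v + 1]].
At the point, J = [[-4.0000, -12.0000], [-20.2500, 7.7500]] (det J = -274.0000).
Solving J·Δ = −F gives Δ = (-0.7276, 0.0342).
Then the next iterate is (u, v)₁ = (0.7724, -1.4658).

(0.7724, -1.4658)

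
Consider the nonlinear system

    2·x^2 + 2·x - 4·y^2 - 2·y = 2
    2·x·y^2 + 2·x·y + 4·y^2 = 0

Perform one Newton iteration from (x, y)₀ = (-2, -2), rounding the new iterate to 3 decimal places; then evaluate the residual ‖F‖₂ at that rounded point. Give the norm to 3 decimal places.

At (-2, -2): F = (-10.000, 8.000).
Jacobian J = [[4·x + 2, -8·y - 2], [2·y^2 + 2·y, 4·x·y + 2·x + 8·y]].
At the point, J = [[-6.000, 14.000], [4.000, -4.000]] (det J = -32.000).
Solving J·Δ = −F gives Δ = (-2.250, -0.250).
Then the next iterate is (x, y)₁ = (-4.250, -2.250).
Re-evaluating at (-4.250, -2.250): F = (9.875, -3.65625), so ‖F‖₂ = 10.530.

10.530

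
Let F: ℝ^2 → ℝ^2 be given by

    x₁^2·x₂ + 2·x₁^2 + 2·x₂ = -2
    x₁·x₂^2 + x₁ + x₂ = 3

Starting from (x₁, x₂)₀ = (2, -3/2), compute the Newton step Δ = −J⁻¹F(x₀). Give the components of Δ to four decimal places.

(-0.5763, 0.0254)

At (2, -3/2): F = (1.0000, 2.0000).
Jacobian J = [[2·x₁·x₂ + 4·x₁, x₁^2 + 2], [x₂^2 + 1, 2·x₁·x₂ + 1]].
At the point, J = [[2.0000, 6.0000], [3.2500, -5.0000]] (det J = -29.5000).
Solving J·Δ = −F gives Δ = (-0.5763, 0.0254).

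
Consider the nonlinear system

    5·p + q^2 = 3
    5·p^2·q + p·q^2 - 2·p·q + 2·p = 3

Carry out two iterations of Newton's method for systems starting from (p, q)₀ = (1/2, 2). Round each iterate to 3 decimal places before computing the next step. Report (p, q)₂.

(1.746, -2.635)

At (1/2, 2): F = (3.500, 0.500).
Jacobian J = [[5, 2·q], [10·p·q + q^2 - 2·q + 2, 5·p^2 + 2·p·q - 2·p]].
At the point, J = [[5.000, 4.000], [12.000, 2.250]] (det J = -36.750).
Solving J·Δ = −F gives Δ = (0.160, -1.075).
Then the next iterate is (p, q)₁ = (0.660, 0.925).
Round to (0.660, 0.925) and repeat: F = (1.15563, -0.32164), J = [[5.000, 1.850], [7.11063, 2.079]].
Δ = (1.086, -3.560), so (p, q)₂ = (1.746, -2.635).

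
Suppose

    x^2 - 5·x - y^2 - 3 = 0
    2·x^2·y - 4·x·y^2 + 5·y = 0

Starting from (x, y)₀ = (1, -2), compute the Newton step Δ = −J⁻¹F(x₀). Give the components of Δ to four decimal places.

(4.9259, 6.4444)

At (1, -2): F = (-11.0000, -30.0000).
Jacobian J = [[2·x - 5, -2·y], [4·x·y - 4·y^2, 2·x^2 - 8·x·y + 5]].
At the point, J = [[-3.0000, 4.0000], [-24.0000, 23.0000]] (det J = 27.0000).
Solving J·Δ = −F gives Δ = (4.9259, 6.4444).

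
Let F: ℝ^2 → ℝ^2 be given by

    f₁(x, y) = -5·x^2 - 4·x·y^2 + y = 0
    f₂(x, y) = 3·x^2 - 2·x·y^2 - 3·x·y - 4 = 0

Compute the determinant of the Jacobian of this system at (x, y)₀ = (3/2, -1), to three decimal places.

-158.500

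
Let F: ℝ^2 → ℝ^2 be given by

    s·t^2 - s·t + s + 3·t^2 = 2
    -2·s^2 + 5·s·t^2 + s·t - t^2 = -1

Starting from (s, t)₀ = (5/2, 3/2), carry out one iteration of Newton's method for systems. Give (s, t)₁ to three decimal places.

At (5/2, 3/2): F = (9.125, 18.125).
Jacobian J = [[t^2 - t + 1, 2·s·t - s + 6·t], [-4·s + 5·t^2 + t, 10·s·t + s - 2·t]].
At the point, J = [[1.750, 14.000], [2.750, 37.000]] (det J = 26.250).
Solving J·Δ = −F gives Δ = (-3.195, -0.252).
Then the next iterate is (s, t)₁ = (-0.695, 1.248).

(-0.695, 1.248)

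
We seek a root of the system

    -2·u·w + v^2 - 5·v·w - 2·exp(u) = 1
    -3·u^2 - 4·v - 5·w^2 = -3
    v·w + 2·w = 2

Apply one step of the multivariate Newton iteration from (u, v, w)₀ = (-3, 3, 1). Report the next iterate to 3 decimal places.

At (-3, 3, 1): F = (-1.09957, -41.000, 3.000).
Jacobian J = [[-2·w - 2·exp(u), 2·v - 5·w, -2·u - 5·v], [-6·u, -4, -10·w], [0, w, v + 2]].
At the point, J = [[-2.09957, 1.000, -9.000], [18.000, -4.000, -10.000], [0.000, 1.000, 5.000]] (det J = -231.00426).
Solving J·Δ = −F gives Δ = (1.935, -0.085, -0.583).
Then the next iterate is (u, v, w)₁ = (-1.065, 2.915, 0.417).

(-1.065, 2.915, 0.417)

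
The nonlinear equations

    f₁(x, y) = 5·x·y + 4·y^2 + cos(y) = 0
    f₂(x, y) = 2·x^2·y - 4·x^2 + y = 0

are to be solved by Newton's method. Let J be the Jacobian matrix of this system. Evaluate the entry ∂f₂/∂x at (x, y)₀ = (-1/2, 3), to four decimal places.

-2.0000

∂f₂/∂x = 4·x·y - 8·x.
At (-1/2, 3) this is -2.0000.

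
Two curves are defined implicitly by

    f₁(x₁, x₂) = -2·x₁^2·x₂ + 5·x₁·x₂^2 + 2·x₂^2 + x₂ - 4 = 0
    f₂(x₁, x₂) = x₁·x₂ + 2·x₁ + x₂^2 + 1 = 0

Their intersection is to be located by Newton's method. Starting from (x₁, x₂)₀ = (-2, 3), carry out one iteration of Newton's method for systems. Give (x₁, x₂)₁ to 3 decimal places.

(-1.296, 2.120)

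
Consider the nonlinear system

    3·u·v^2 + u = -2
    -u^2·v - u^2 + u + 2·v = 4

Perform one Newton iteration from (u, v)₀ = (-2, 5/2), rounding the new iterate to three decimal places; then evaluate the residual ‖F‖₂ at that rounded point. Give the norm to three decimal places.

11.294

At (-2, 5/2): F = (-37.500, -15.000).
Jacobian J = [[3·v^2 + 1, 6·u·v], [-2·u·v - 2·u + 1, -u^2 + 2]].
At the point, J = [[19.750, -30.000], [15.000, -2.000]] (det J = 410.500).
Solving J·Δ = −F gives Δ = (0.914, -0.649).
Then the next iterate is (u, v)₁ = (-1.086, 1.851).
Re-evaluating at (-1.086, 1.851): F = (-10.24856, -4.74646), so ‖F‖₂ = 11.294.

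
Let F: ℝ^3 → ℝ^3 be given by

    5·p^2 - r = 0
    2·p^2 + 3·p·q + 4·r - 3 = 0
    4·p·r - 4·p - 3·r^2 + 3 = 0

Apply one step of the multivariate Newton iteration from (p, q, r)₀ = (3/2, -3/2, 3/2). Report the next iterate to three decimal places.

(0.802, -0.798, 0.785)

At (3/2, -3/2, 3/2): F = (9.750, 0.750, -0.750).
Jacobian J = [[10·p, 0, -1], [4·p + 3·q, 3·p, 4], [4·r - 4, 0, 4·p - 6·r]].
At the point, J = [[15.000, 0.000, -1.000], [1.500, 4.500, 4.000], [2.000, 0.000, -3.000]] (det J = -193.500).
Solving J·Δ = −F gives Δ = (-0.698, 0.702, -0.715).
Then the next iterate is (p, q, r)₁ = (0.802, -0.798, 0.785).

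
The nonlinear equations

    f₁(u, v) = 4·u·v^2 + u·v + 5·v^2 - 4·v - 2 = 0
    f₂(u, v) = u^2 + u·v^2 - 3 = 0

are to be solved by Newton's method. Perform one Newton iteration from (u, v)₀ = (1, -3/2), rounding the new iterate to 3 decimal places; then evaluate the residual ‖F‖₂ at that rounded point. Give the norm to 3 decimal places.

At (1, -3/2): F = (22.750, 0.250).
Jacobian J = [[4·v^2 + v, 8·u·v + u + 10·v - 4], [2·u + v^2, 2·u·v]].
At the point, J = [[7.500, -30.000], [4.250, -3.000]] (det J = 105.000).
Solving J·Δ = −F gives Δ = (0.579, 0.903).
Then the next iterate is (u, v)₁ = (1.579, -0.597).
Re-evaluating at (1.579, -0.597): F = (3.47846, 0.05601), so ‖F‖₂ = 3.479.

3.479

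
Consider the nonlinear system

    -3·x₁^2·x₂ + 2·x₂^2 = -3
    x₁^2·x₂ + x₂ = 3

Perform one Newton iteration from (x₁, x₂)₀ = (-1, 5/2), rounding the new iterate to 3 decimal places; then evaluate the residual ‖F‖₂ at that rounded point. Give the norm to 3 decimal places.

At (-1, 5/2): F = (8.000, 2.000).
Jacobian J = [[-6·x₁·x₂, -3·x₁^2 + 4·x₂], [2·x₁·x₂, x₁^2 + 1]].
At the point, J = [[15.000, 7.000], [-5.000, 2.000]] (det J = 65.000).
Solving J·Δ = −F gives Δ = (-0.031, -1.077).
Then the next iterate is (x₁, x₂)₁ = (-1.031, 1.423).
Re-evaluating at (-1.031, 1.423): F = (2.51208, -0.06441), so ‖F‖₂ = 2.513.

2.513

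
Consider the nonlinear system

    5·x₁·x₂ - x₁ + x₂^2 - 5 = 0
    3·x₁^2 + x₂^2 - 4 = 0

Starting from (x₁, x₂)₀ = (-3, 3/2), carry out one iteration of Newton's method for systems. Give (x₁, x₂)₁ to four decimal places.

(-1.7977, 0.2971)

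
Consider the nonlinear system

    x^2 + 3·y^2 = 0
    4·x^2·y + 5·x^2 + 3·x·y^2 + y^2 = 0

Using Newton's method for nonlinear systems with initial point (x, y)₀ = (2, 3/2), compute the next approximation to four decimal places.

At (2, 3/2): F = (10.7500, 59.7500).
Jacobian J = [[2·x, 6·y], [8·x·y + 10·x + 3·y^2, 4·x^2 + 6·x·y + 2·y]].
At the point, J = [[4.0000, 9.0000], [50.7500, 37.0000]] (det J = -308.7500).
Solving J·Δ = −F gives Δ = (-0.4534, -0.9929).
Then the next iterate is (x, y)₁ = (1.5466, 0.5071).

(1.5466, 0.5071)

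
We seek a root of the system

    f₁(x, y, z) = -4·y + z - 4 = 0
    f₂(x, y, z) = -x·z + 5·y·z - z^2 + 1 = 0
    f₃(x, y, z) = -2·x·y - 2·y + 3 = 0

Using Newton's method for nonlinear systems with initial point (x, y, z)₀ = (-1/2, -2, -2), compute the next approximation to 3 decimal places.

(-1.556, -1.222, -0.889)

At (-1/2, -2, -2): F = (2.000, 16.000, 5.000).
Jacobian J = [[0, -4, 1], [-z, 5·z, -x + 5·y - 2·z], [-2·y, -2·x - 2, 0]].
At the point, J = [[0.000, -4.000, 1.000], [2.000, -10.000, -5.500], [4.000, -1.000, 0.000]] (det J = 126.000).
Solving J·Δ = −F gives Δ = (-1.056, 0.778, 1.111).
Then the next iterate is (x, y, z)₁ = (-1.556, -1.222, -0.889).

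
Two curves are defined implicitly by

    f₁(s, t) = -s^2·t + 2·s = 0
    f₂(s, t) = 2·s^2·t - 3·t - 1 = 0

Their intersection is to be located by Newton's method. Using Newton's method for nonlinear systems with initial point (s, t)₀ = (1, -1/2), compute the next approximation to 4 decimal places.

(0.4000, 0.2000)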